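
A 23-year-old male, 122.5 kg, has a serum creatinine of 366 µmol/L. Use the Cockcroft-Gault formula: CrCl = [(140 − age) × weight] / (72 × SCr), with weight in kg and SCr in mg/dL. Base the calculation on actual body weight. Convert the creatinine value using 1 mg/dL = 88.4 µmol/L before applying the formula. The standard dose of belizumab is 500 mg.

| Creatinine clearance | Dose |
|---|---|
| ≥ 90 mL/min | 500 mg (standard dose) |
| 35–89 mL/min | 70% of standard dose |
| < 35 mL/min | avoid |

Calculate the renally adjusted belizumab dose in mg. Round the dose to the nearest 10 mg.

350 mg

SCr = 366 / 88.4 = 4.14 mg/dL
CrCl = (140 − 23) × 122.5 / (72 × 4.14) = 14332.5 / 298.08 ≈ 48.1 mL/min
CrCl ≈ 48 mL/min → bracket 35–89 mL/min.
70% of 500 mg = 350 mg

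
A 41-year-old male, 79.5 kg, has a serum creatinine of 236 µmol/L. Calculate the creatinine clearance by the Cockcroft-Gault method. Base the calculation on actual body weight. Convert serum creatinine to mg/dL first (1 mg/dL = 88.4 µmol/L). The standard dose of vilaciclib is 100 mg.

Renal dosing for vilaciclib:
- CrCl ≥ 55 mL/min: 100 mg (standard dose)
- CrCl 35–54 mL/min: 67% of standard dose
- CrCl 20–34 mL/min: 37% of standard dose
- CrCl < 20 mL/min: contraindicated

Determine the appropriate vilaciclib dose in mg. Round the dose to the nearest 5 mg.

SCr = 236 / 88.4 = 2.67 mg/dL
CrCl = (140 − 41) × 79.5 / (72 × 2.67) = 7870.5 / 192.24 ≈ 40.9 mL/min
CrCl ≈ 41 mL/min → bracket 35–54 mL/min.
67% of 100 mg = 67 mg → 65 mg

65 mg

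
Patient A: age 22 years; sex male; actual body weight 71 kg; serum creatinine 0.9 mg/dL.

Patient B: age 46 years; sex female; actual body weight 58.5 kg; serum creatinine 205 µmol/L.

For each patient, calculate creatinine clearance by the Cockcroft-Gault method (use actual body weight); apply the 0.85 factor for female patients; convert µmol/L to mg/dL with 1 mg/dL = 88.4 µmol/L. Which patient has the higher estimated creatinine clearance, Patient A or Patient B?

Patient A

Patient A: CrCl = (140 − 22) × 71 / (72 × 0.9) = 8378.0 / 64.80 ≈ 129.3 mL/min
Patient B: SCr = 205 / 88.4 = 2.319 mg/dL
Patient B: CrCl = (140 − 46) × 58.5 / (72 × 2.319) × 0.85 = 5499.0 / 166.97 × 0.85 ≈ 28.0 mL/min
129.3 vs 28.0 mL/min → Patient A is higher.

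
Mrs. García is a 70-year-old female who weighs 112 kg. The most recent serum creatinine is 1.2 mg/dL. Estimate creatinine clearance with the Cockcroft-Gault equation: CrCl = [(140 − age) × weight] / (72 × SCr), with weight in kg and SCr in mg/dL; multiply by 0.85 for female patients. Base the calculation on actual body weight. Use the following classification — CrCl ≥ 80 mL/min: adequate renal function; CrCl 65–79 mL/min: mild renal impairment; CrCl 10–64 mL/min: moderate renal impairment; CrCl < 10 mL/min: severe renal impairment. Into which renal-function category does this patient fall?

CrCl = (140 − 70) × 112 / (72 × 1.2) × 0.85 = 7840.0 / 86.40 × 0.85 ≈ 77.1 mL/min
77 mL/min falls in the 'mild renal impairment' range.

mild renal impairment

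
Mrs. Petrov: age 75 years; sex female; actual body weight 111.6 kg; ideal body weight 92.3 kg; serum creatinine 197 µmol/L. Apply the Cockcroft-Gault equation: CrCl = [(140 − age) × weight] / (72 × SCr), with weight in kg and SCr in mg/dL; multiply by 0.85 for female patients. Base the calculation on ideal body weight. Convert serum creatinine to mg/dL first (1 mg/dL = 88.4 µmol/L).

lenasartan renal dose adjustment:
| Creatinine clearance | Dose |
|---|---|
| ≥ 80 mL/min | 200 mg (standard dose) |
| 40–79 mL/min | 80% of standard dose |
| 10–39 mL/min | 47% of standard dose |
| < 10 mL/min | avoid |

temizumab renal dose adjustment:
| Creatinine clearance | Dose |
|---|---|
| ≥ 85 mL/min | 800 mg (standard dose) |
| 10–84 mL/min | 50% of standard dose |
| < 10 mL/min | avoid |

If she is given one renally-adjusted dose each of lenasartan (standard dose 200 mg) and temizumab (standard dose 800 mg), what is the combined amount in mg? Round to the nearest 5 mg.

SCr = 197 / 88.4 = 2.229 mg/dL
CrCl = (140 − 75) × 92.3 / (72 × 2.229) × 0.85 = 5999.5 / 160.49 × 0.85 ≈ 31.8 mL/min
CrCl ≈ 32 mL/min.
lenasartan: 10–39 mL/min → 47% of 200 mg = 94 mg.
temizumab: 10–84 mL/min → 50% of 800 mg = 400 mg.
Total = 94 + 400 = 494 mg.

495 mg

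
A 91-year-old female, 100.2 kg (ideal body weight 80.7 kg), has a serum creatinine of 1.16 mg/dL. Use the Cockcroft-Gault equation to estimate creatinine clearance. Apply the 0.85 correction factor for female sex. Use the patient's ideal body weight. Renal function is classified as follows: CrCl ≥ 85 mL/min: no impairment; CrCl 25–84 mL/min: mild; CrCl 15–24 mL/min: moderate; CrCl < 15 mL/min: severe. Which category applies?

mild

CrCl = (140 − 91) × 80.7 / (72 × 1.16) × 0.85 = 3954.3 / 83.52 × 0.85 ≈ 40.2 mL/min
40 mL/min falls in the 'mild' range.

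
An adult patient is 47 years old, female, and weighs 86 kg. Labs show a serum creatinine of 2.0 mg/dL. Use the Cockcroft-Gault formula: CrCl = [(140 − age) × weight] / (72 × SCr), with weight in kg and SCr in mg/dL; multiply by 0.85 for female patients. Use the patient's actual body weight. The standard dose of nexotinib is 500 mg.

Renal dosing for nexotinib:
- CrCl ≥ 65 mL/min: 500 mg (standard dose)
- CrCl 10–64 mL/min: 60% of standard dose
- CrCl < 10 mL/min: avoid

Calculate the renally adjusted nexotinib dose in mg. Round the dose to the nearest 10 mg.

300 mg

CrCl = (140 − 47) × 86 / (72 × 2) × 0.85 = 7998.0 / 144.00 × 0.85 ≈ 47.2 mL/min
CrCl ≈ 47 mL/min → bracket 10–64 mL/min.
60% of 500 mg = 300 mg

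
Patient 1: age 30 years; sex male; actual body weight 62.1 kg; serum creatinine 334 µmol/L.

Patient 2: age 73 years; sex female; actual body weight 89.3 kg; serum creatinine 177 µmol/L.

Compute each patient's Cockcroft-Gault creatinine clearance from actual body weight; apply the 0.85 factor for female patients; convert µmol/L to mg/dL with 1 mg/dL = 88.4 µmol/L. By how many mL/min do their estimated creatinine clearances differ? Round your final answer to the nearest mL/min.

10 mL/min

Patient 1: SCr = 334 / 88.4 = 3.778 mg/dL
Patient 1: CrCl = (140 − 30) × 62.1 / (72 × 3.778) = 6831.0 / 272.02 ≈ 25.1 mL/min
Patient 2: SCr = 177 / 88.4 = 2.002 mg/dL
Patient 2: CrCl = (140 − 73) × 89.3 / (72 × 2.002) × 0.85 = 5983.1 / 144.14 × 0.85 ≈ 35.3 mL/min
|25.1 − 35.3| = 10.2 mL/min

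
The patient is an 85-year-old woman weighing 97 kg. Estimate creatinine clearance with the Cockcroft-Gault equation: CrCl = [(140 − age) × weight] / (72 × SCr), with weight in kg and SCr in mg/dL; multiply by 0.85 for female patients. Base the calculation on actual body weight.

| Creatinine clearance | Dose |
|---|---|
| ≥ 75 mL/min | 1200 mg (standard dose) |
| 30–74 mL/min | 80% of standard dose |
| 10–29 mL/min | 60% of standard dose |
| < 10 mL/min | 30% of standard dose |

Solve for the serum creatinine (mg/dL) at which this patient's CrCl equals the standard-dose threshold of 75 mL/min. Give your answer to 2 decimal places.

Standard dose requires CrCl ≥ 75 mL/min.
Set (140 − 85) × 97 × 0.85 / (72 × SCr) = 75
SCr = (140 − 85) × 97 × 0.85 / (72 × 75) = 0.840 mg/dL

0.84 mg/dL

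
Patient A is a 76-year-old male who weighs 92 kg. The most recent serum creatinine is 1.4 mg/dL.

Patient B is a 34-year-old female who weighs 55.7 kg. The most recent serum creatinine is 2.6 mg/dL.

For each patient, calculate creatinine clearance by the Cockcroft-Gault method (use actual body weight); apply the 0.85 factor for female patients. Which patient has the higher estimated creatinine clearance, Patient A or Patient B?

Patient A

Patient A: CrCl = (140 − 76) × 92 / (72 × 1.4) = 5888.0 / 100.80 ≈ 58.4 mL/min
Patient B: CrCl = (140 − 34) × 55.7 / (72 × 2.6) × 0.85 = 5904.2 / 187.20 × 0.85 ≈ 26.8 mL/min
58.4 vs 26.8 mL/min → Patient A is higher.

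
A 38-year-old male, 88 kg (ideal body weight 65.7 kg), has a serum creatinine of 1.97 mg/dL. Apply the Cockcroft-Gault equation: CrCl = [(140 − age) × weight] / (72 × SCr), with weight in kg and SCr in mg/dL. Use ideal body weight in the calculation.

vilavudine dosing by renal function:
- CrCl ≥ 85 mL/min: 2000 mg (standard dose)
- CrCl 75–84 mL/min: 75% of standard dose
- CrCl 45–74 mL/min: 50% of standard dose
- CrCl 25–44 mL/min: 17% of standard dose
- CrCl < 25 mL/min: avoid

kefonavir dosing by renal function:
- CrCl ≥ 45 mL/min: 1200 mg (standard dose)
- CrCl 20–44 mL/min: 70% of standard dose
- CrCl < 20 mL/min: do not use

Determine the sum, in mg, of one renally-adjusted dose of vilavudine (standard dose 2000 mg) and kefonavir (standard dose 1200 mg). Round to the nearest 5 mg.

2200 mg

CrCl = (140 − 38) × 65.7 / (72 × 1.97) = 6701.4 / 141.84 ≈ 47.2 mL/min
CrCl ≈ 47 mL/min.
vilavudine: 45–74 mL/min → 50% of 2000 mg = 1000 mg.
kefonavir: ≥ 45 mL/min → 100% of 1200 mg = 1200 mg.
Total = 1000 + 1200 = 2200 mg.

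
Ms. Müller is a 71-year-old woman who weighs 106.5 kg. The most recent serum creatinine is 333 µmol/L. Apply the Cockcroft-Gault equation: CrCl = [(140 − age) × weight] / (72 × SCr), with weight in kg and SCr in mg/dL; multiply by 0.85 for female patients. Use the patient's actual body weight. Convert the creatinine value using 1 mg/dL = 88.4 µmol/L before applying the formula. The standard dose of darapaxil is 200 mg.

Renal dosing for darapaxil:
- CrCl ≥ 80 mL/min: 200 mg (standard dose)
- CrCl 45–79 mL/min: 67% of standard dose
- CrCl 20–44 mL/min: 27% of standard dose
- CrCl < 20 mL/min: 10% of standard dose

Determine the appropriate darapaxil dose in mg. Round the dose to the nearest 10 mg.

SCr = 333 / 88.4 = 3.767 mg/dL
CrCl = (140 − 71) × 106.5 / (72 × 3.767) × 0.85 = 7348.5 / 271.22 × 0.85 ≈ 23.0 mL/min
CrCl ≈ 23 mL/min → bracket 20–44 mL/min.
27% of 200 mg = 54 mg → 50 mg

50 mg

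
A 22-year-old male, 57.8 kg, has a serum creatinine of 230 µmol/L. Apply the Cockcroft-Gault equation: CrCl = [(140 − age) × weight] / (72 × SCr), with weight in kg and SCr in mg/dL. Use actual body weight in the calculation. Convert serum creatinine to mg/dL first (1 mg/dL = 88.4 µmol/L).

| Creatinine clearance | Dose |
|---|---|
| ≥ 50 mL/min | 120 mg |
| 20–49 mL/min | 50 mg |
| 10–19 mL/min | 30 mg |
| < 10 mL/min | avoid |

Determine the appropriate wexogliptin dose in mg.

SCr = 230 / 88.4 = 2.602 mg/dL
CrCl = (140 − 22) × 57.8 / (72 × 2.602) = 6820.4 / 187.34 ≈ 36.4 mL/min
CrCl ≈ 36 mL/min → bracket 20–49 mL/min.
Dose for this bracket: 50 mg.

50 mg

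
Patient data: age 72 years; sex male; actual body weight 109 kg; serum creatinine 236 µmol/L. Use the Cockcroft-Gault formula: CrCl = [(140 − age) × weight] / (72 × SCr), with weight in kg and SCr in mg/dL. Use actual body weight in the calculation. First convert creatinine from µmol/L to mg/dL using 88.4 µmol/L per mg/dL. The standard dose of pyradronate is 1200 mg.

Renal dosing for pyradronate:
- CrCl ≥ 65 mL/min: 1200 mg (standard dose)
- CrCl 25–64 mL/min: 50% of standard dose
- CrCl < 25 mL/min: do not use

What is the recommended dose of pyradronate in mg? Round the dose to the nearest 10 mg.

SCr = 236 / 88.4 = 2.67 mg/dL
CrCl = (140 − 72) × 109 / (72 × 2.67) = 7412.0 / 192.24 ≈ 38.6 mL/min
CrCl ≈ 39 mL/min → bracket 25–64 mL/min.
50% of 1200 mg = 600 mg

600 mg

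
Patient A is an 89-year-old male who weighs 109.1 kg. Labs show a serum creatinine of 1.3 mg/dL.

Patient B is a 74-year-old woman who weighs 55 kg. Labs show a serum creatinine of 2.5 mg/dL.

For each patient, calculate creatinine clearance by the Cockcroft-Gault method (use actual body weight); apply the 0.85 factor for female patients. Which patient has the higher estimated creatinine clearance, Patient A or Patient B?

Patient A

Patient A: CrCl = (140 − 89) × 109.1 / (72 × 1.3) = 5564.1 / 93.60 ≈ 59.4 mL/min
Patient B: CrCl = (140 − 74) × 55 / (72 × 2.5) × 0.85 = 3630.0 / 180.00 × 0.85 ≈ 17.1 mL/min
59.4 vs 17.1 mL/min → Patient A is higher.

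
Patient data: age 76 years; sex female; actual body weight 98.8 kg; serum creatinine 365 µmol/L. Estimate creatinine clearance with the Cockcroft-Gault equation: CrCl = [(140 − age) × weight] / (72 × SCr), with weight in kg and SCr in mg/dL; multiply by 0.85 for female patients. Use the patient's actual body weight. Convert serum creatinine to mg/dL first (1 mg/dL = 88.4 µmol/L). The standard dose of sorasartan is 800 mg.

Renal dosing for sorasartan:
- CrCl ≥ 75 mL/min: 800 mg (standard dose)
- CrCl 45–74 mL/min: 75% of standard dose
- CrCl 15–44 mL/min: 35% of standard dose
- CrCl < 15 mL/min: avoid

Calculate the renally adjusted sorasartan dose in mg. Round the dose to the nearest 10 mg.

280 mg

SCr = 365 / 88.4 = 4.129 mg/dL
CrCl = (140 − 76) × 98.8 / (72 × 4.129) × 0.85 = 6323.2 / 297.29 × 0.85 ≈ 18.1 mL/min
CrCl ≈ 18 mL/min → bracket 15–44 mL/min.
35% of 800 mg = 280 mg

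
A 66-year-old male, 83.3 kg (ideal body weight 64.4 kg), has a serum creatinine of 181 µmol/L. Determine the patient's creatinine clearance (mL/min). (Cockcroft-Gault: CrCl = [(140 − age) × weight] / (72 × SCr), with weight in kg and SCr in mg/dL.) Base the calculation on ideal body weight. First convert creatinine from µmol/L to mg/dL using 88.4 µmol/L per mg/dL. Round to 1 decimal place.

SCr = 181 / 88.4 = 2.048 mg/dL
CrCl = (140 − 66) × 64.4 / (72 × 2.048) = 4765.6 / 147.46 ≈ 32.3 mL/min

32.3 mL/min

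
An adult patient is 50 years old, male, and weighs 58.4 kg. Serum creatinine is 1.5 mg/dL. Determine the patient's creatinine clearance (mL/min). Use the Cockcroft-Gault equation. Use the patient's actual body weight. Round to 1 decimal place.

CrCl = (140 − 50) × 58.4 / (72 × 1.5) = 5256.0 / 108.00 ≈ 48.7 mL/min

48.7 mL/min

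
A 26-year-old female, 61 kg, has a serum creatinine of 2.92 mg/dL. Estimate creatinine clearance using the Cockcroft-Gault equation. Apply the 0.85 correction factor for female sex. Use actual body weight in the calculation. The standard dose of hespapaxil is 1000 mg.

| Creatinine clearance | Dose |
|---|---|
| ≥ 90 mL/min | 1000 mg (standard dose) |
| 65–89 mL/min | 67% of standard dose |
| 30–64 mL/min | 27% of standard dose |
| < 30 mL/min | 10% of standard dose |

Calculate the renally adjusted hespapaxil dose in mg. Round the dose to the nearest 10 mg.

CrCl = (140 − 26) × 61 / (72 × 2.92) × 0.85 = 6954.0 / 210.24 × 0.85 ≈ 28.1 mL/min
CrCl ≈ 28 mL/min → bracket < 30 mL/min.
10% of 1000 mg = 100 mg

100 mg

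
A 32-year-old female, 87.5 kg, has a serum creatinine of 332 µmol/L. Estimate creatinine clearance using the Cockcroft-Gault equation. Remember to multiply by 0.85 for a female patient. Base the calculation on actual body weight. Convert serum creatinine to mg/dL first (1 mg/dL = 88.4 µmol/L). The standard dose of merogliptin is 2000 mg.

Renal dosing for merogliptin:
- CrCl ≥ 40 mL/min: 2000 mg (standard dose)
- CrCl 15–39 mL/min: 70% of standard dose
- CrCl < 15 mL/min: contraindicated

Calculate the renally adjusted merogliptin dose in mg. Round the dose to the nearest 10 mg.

1400 mg

SCr = 332 / 88.4 = 3.756 mg/dL
CrCl = (140 − 32) × 87.5 / (72 × 3.756) × 0.85 = 9450.0 / 270.43 × 0.85 ≈ 29.7 mL/min
CrCl ≈ 30 mL/min → bracket 15–39 mL/min.
70% of 2000 mg = 1400 mg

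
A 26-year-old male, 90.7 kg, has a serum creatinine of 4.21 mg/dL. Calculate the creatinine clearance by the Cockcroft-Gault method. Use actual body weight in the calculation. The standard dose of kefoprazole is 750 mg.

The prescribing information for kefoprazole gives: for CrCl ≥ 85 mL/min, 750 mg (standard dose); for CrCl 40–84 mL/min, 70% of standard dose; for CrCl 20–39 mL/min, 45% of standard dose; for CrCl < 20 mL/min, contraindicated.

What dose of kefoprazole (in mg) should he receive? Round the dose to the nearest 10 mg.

340 mg

CrCl = (140 − 26) × 90.7 / (72 × 4.21) = 10339.8 / 303.12 ≈ 34.1 mL/min
CrCl ≈ 34 mL/min → bracket 20–39 mL/min.
45% of 750 mg = 337.5 mg → 340 mg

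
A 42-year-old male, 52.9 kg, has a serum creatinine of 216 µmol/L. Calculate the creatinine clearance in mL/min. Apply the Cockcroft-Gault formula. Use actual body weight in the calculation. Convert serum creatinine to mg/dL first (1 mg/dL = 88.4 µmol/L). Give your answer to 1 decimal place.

SCr = 216 / 88.4 = 2.443 mg/dL
CrCl = (140 − 42) × 52.9 / (72 × 2.443) = 5184.2 / 175.90 ≈ 29.5 mL/min

29.5 mL/min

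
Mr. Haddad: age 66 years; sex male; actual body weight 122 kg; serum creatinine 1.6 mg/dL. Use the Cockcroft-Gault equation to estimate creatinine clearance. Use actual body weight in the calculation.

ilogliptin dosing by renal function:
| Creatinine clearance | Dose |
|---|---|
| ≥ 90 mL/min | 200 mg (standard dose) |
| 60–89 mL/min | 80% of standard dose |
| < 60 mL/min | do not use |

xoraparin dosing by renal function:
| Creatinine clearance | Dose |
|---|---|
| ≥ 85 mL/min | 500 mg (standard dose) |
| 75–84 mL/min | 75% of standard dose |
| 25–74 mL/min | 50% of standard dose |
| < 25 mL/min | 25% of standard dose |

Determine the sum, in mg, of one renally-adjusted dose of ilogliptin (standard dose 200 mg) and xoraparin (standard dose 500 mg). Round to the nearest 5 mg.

CrCl = (140 − 66) × 122 / (72 × 1.6) = 9028.0 / 115.20 ≈ 78.4 mL/min
CrCl ≈ 78 mL/min.
ilogliptin: 60–89 mL/min → 80% of 200 mg = 160 mg.
xoraparin: 75–84 mL/min → 75% of 500 mg = 375 mg.
Total = 160 + 375 = 535 mg.

535 mg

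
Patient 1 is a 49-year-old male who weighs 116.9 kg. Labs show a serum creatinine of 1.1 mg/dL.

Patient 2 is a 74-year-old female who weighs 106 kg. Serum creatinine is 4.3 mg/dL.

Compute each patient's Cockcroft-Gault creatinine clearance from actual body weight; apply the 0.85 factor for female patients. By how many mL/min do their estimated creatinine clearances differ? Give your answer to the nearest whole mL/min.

Patient 1: CrCl = (140 − 49) × 116.9 / (72 × 1.1) = 10637.9 / 79.20 ≈ 134.3 mL/min
Patient 2: CrCl = (140 − 74) × 106 / (72 × 4.3) × 0.85 = 6996.0 / 309.60 × 0.85 ≈ 19.2 mL/min
|134.3 − 19.2| = 115.1 mL/min

115 mL/min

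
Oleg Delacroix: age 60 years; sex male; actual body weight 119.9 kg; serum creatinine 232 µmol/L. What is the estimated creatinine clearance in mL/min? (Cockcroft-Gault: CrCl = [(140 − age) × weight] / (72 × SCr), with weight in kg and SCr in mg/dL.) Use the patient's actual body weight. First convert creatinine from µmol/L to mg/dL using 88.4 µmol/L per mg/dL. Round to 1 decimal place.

SCr = 232 / 88.4 = 2.624 mg/dL
CrCl = (140 − 60) × 119.9 / (72 × 2.624) = 9592.0 / 188.93 ≈ 50.8 mL/min

50.8 mL/min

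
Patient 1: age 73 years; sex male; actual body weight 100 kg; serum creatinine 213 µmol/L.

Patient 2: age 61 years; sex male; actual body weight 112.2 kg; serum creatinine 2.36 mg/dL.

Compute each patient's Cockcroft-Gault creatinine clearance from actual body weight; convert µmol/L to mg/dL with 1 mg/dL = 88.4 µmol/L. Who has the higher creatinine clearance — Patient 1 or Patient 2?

Patient 2

Patient 1: SCr = 213 / 88.4 = 2.41 mg/dL
Patient 1: CrCl = (140 − 73) × 100 / (72 × 2.41) = 6700.0 / 173.52 ≈ 38.6 mL/min
Patient 2: CrCl = (140 − 61) × 112.2 / (72 × 2.36) = 8863.8 / 169.92 ≈ 52.2 mL/min
38.6 vs 52.2 mL/min → Patient 2 is higher.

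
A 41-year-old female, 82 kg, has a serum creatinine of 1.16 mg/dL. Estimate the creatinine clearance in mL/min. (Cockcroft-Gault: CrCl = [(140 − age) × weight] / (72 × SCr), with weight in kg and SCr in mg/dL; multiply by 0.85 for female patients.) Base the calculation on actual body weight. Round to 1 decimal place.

82.6 mL/min

CrCl = (140 − 41) × 82 / (72 × 1.16) × 0.85 = 8118.0 / 83.52 × 0.85 ≈ 82.6 mL/min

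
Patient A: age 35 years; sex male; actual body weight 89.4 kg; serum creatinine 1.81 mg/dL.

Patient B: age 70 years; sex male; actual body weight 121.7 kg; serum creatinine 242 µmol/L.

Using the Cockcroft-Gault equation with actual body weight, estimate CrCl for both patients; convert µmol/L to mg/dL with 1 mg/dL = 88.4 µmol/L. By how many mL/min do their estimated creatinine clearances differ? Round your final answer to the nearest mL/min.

Patient A: CrCl = (140 − 35) × 89.4 / (72 × 1.81) = 9387.0 / 130.32 ≈ 72.0 mL/min
Patient B: SCr = 242 / 88.4 = 2.738 mg/dL
Patient B: CrCl = (140 − 70) × 121.7 / (72 × 2.738) = 8519.0 / 197.14 ≈ 43.2 mL/min
|72.0 − 43.2| = 28.8 mL/min

29 mL/min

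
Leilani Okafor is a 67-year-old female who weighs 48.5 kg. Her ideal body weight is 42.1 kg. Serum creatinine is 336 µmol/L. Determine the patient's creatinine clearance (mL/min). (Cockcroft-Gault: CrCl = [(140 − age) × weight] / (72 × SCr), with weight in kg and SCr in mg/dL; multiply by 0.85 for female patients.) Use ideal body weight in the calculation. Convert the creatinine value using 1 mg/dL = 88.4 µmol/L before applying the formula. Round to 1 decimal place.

SCr = 336 / 88.4 = 3.801 mg/dL
CrCl = (140 − 67) × 42.1 / (72 × 3.801) × 0.85 = 3073.3 / 273.67 × 0.85 ≈ 9.5 mL/min

9.5 mL/min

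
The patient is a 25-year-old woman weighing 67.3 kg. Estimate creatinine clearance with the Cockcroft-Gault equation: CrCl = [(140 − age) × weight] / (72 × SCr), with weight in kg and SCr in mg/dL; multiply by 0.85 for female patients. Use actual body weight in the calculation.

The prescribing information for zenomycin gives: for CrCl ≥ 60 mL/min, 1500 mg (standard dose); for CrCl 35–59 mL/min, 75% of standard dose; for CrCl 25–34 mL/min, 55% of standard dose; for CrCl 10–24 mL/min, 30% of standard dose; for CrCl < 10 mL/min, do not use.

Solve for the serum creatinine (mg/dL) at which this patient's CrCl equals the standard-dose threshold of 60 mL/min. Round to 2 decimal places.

Standard dose requires CrCl ≥ 60 mL/min.
Set (140 − 25) × 67.3 × 0.85 / (72 × SCr) = 60
SCr = (140 − 25) × 67.3 × 0.85 / (72 × 60) = 1.523 mg/dL

1.52 mg/dL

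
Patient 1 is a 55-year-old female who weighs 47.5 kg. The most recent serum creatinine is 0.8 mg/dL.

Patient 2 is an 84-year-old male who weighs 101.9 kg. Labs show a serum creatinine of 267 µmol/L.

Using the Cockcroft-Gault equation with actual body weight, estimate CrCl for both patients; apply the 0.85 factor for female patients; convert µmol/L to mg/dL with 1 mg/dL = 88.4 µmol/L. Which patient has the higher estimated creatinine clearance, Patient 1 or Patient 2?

Patient 1: CrCl = (140 − 55) × 47.5 / (72 × 0.8) × 0.85 = 4037.5 / 57.60 × 0.85 ≈ 59.6 mL/min
Patient 2: SCr = 267 / 88.4 = 3.02 mg/dL
Patient 2: CrCl = (140 − 84) × 101.9 / (72 × 3.02) = 5706.4 / 217.44 ≈ 26.2 mL/min
59.6 vs 26.2 mL/min → Patient 1 is higher.

Patient 1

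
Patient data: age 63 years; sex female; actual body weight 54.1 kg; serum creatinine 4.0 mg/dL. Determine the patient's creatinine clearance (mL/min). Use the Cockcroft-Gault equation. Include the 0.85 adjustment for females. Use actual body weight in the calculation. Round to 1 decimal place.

12.3 mL/min

CrCl = (140 − 63) × 54.1 / (72 × 4) × 0.85 = 4165.7 / 288.00 × 0.85 ≈ 12.3 mL/min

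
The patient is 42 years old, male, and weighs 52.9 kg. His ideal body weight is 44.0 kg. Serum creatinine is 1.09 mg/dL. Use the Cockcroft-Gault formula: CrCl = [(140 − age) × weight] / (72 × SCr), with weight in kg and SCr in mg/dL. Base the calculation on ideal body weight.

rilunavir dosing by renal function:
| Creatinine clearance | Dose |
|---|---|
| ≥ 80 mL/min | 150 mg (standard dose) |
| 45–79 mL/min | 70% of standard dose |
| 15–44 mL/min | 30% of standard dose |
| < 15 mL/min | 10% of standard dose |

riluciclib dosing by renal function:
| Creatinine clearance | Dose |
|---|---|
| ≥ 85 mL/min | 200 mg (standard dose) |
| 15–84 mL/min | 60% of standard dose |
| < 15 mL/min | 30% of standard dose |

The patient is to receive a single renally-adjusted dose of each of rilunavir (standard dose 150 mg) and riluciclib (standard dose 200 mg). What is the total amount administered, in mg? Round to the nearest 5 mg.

225 mg

CrCl = (140 − 42) × 44 / (72 × 1.09) = 4312.0 / 78.48 ≈ 54.9 mL/min
CrCl ≈ 55 mL/min.
rilunavir: 45–79 mL/min → 70% of 150 mg = 105 mg.
riluciclib: 15–84 mL/min → 60% of 200 mg = 120 mg.
Total = 105 + 120 = 225 mg.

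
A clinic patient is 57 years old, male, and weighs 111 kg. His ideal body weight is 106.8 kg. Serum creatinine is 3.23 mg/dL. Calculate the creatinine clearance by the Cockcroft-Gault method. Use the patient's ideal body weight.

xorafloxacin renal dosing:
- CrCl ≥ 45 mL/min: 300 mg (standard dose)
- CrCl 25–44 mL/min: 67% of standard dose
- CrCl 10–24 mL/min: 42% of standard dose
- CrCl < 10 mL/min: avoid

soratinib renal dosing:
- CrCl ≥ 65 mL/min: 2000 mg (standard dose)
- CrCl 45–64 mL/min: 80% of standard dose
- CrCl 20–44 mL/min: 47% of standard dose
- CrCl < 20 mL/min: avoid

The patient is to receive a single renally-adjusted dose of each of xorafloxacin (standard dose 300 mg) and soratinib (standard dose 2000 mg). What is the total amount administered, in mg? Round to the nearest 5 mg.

1140 mg

CrCl = (140 − 57) × 106.8 / (72 × 3.23) = 8864.4 / 232.56 ≈ 38.1 mL/min
CrCl ≈ 38 mL/min.
xorafloxacin: 25–44 mL/min → 67% of 300 mg = 201 mg.
soratinib: 20–44 mL/min → 47% of 2000 mg = 940 mg.
Total = 201 + 940 = 1141 mg.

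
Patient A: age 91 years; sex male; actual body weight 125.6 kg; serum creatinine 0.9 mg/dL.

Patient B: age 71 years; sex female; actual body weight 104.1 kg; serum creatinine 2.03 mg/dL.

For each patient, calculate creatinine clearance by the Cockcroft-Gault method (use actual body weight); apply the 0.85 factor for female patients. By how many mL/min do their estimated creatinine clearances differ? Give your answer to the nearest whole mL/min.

Patient A: CrCl = (140 − 91) × 125.6 / (72 × 0.9) = 6154.4 / 64.80 ≈ 95.0 mL/min
Patient B: CrCl = (140 − 71) × 104.1 / (72 × 2.03) × 0.85 = 7182.9 / 146.16 × 0.85 ≈ 41.8 mL/min
|95.0 − 41.8| = 53.2 mL/min

53 mL/min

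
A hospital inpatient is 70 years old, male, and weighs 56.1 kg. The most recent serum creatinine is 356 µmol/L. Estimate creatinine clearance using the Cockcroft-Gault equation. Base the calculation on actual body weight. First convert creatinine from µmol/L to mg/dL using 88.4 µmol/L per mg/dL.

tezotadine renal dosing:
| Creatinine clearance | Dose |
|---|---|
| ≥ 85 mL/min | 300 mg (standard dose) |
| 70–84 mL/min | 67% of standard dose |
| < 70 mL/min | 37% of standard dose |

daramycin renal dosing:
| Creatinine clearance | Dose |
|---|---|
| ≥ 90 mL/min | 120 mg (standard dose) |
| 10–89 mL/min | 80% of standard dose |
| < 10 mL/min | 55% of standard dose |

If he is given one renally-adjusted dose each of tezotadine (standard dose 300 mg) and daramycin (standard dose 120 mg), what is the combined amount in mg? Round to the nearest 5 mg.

SCr = 356 / 88.4 = 4.027 mg/dL
CrCl = (140 − 70) × 56.1 / (72 × 4.027) = 3927.0 / 289.94 ≈ 13.5 mL/min
CrCl ≈ 14 mL/min.
tezotadine: < 70 mL/min → 37% of 300 mg = 111 mg.
daramycin: 10–89 mL/min → 80% of 120 mg = 96 mg.
Total = 111 + 96 = 207 mg.

205 mg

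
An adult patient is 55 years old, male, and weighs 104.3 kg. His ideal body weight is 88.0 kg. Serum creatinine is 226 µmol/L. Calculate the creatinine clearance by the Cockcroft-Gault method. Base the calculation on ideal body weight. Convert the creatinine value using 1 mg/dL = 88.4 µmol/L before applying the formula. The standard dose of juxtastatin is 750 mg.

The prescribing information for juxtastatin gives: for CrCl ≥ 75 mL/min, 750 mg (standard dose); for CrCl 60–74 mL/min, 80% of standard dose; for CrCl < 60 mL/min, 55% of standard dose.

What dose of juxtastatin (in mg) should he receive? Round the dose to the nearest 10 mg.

410 mg

SCr = 226 / 88.4 = 2.557 mg/dL
CrCl = (140 − 55) × 88 / (72 × 2.557) = 7480.0 / 184.10 ≈ 40.6 mL/min
CrCl ≈ 41 mL/min → bracket < 60 mL/min.
55% of 750 mg = 412.5 mg → 410 mg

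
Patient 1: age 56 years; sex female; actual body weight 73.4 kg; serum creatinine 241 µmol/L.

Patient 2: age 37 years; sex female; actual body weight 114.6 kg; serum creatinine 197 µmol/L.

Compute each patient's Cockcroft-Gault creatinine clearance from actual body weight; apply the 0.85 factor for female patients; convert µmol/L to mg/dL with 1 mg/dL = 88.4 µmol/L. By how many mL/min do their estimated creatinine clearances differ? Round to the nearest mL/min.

Patient 1: SCr = 241 / 88.4 = 2.726 mg/dL
Patient 1: CrCl = (140 − 56) × 73.4 / (72 × 2.726) × 0.85 = 6165.6 / 196.27 × 0.85 ≈ 26.7 mL/min
Patient 2: SCr = 197 / 88.4 = 2.229 mg/dL
Patient 2: CrCl = (140 − 37) × 114.6 / (72 × 2.229) × 0.85 = 11803.8 / 160.49 × 0.85 ≈ 62.5 mL/min
|26.7 − 62.5| = 35.8 mL/min

36 mL/min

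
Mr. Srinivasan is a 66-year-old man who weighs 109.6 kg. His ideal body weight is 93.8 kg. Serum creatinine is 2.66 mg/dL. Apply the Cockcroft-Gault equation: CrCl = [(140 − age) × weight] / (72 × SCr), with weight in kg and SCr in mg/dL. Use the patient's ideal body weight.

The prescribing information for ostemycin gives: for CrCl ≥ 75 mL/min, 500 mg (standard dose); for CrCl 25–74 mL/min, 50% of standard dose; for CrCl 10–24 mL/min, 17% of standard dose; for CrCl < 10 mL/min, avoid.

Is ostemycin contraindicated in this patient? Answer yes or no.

CrCl = (140 − 66) × 93.8 / (72 × 2.66) = 6941.2 / 191.52 ≈ 36.2 mL/min
CrCl ≈ 36 mL/min, which is ≥ 10 mL/min.

no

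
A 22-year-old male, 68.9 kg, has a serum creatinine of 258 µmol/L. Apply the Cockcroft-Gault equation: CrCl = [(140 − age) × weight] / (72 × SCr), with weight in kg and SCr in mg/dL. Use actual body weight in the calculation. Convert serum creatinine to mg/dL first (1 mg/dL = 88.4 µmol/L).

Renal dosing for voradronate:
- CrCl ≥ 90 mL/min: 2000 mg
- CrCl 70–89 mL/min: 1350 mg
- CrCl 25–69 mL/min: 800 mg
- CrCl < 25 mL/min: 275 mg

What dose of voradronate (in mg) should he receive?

SCr = 258 / 88.4 = 2.919 mg/dL
CrCl = (140 − 22) × 68.9 / (72 × 2.919) = 8130.2 / 210.17 ≈ 38.7 mL/min
CrCl ≈ 39 mL/min → bracket 25–69 mL/min.
Dose for this bracket: 800 mg.

800 mg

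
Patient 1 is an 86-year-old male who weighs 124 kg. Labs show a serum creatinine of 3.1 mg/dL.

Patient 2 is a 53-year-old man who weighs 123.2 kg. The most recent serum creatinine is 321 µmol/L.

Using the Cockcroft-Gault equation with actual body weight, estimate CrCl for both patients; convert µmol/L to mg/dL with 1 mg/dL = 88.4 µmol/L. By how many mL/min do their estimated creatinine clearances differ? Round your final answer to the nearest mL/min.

Patient 1: CrCl = (140 − 86) × 124 / (72 × 3.1) = 6696.0 / 223.20 ≈ 30.0 mL/min
Patient 2: SCr = 321 / 88.4 = 3.631 mg/dL
Patient 2: CrCl = (140 − 53) × 123.2 / (72 × 3.631) = 10718.4 / 261.43 ≈ 41.0 mL/min
|30.0 − 41.0| = 11.0 mL/min

11 mL/min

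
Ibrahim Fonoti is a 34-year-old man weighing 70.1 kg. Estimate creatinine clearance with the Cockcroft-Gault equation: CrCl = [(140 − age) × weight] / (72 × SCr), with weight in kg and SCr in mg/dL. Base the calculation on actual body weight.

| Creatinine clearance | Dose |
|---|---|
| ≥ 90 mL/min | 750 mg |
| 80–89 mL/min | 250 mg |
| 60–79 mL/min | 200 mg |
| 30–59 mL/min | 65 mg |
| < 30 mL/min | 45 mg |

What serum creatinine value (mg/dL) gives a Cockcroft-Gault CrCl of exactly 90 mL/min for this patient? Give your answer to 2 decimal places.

Standard dose requires CrCl ≥ 90 mL/min.
Set (140 − 34) × 70.1 / (72 × SCr) = 90
SCr = (140 − 34) × 70.1 / (72 × 90) = 1.147 mg/dL

1.15 mg/dL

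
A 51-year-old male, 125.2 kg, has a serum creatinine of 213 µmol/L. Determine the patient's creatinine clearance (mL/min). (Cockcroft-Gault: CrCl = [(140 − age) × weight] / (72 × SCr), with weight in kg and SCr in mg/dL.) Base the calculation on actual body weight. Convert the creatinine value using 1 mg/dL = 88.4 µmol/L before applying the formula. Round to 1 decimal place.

64.2 mL/min

SCr = 213 / 88.4 = 2.41 mg/dL
CrCl = (140 − 51) × 125.2 / (72 × 2.41) = 11142.8 / 173.52 ≈ 64.2 mL/min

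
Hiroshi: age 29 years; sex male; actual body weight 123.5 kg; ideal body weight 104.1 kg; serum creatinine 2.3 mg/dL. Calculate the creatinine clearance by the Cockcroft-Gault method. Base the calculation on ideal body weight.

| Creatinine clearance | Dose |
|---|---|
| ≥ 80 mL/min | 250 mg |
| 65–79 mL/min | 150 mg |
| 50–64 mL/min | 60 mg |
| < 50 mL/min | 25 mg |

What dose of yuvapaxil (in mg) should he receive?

CrCl = (140 − 29) × 104.1 / (72 × 2.3) = 11555.1 / 165.60 ≈ 69.8 mL/min
CrCl ≈ 70 mL/min → bracket 65–79 mL/min.
Dose for this bracket: 150 mg.

150 mg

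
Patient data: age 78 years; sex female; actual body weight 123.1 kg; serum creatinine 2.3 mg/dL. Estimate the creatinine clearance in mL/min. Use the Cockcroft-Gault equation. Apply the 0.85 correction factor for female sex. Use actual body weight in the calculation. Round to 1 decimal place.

CrCl = (140 − 78) × 123.1 / (72 × 2.3) × 0.85 = 7632.2 / 165.60 × 0.85 ≈ 39.2 mL/min

39.2 mL/min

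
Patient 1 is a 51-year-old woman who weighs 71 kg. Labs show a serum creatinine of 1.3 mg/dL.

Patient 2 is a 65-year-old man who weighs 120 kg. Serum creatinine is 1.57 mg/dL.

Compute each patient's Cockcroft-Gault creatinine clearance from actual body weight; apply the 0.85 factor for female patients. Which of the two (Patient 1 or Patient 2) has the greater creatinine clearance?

Patient 1: CrCl = (140 − 51) × 71 / (72 × 1.3) × 0.85 = 6319.0 / 93.60 × 0.85 ≈ 57.4 mL/min
Patient 2: CrCl = (140 − 65) × 120 / (72 × 1.57) = 9000.0 / 113.04 ≈ 79.6 mL/min
57.4 vs 79.6 mL/min → Patient 2 is higher.

Patient 2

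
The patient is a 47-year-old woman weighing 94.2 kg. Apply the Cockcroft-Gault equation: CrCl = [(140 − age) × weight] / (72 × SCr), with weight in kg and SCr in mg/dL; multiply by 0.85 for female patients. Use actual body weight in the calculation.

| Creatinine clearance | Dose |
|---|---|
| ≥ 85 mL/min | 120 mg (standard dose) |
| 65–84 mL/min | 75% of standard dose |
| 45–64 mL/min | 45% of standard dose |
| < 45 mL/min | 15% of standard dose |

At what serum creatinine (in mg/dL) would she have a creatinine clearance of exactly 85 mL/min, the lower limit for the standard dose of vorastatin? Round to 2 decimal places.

1.22 mg/dL

Standard dose requires CrCl ≥ 85 mL/min.
Set (140 − 47) × 94.2 × 0.85 / (72 × SCr) = 85
SCr = (140 − 47) × 94.2 × 0.85 / (72 × 85) = 1.217 mg/dL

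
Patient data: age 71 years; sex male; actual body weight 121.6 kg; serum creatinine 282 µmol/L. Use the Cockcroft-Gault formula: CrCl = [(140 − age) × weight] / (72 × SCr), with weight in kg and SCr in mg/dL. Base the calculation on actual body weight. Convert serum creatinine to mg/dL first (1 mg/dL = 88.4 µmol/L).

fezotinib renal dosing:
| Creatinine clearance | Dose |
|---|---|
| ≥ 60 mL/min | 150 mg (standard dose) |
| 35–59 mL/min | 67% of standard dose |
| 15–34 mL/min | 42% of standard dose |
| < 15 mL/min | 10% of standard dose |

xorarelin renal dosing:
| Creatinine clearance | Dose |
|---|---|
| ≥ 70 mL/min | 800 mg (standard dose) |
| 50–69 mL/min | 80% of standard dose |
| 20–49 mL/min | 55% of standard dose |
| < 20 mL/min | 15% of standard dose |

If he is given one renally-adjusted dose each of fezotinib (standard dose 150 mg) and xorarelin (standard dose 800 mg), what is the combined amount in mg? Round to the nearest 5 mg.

540 mg

SCr = 282 / 88.4 = 3.19 mg/dL
CrCl = (140 − 71) × 121.6 / (72 × 3.19) = 8390.4 / 229.68 ≈ 36.5 mL/min
CrCl ≈ 37 mL/min.
fezotinib: 35–59 mL/min → 67% of 150 mg = 100.5 mg.
xorarelin: 20–49 mL/min → 55% of 800 mg = 440 mg.
Total = 100.5 + 440 = 540.5 mg.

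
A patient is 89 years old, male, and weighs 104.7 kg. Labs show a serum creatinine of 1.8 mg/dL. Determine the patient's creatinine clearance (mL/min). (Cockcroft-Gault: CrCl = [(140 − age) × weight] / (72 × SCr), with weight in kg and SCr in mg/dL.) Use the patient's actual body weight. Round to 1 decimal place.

41.2 mL/min

CrCl = (140 − 89) × 104.7 / (72 × 1.8) = 5339.7 / 129.60 ≈ 41.2 mL/min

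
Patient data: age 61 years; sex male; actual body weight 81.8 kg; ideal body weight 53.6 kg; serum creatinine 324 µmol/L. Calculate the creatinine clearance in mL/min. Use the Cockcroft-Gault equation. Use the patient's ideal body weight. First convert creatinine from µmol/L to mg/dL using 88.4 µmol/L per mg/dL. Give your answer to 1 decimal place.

16.0 mL/min

SCr = 324 / 88.4 = 3.665 mg/dL
CrCl = (140 − 61) × 53.6 / (72 × 3.665) = 4234.4 / 263.88 ≈ 16.0 mL/min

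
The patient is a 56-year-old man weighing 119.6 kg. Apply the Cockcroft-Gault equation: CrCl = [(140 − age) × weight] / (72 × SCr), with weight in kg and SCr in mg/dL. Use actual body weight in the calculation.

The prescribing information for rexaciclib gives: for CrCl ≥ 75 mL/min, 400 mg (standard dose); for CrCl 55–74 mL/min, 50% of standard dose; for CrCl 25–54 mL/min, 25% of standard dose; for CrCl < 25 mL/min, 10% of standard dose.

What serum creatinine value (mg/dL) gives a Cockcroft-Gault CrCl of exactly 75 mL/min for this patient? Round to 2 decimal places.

Standard dose requires CrCl ≥ 75 mL/min.
Set (140 − 56) × 119.6 / (72 × SCr) = 75
SCr = (140 − 56) × 119.6 / (72 × 75) = 1.860 mg/dL

1.86 mg/dL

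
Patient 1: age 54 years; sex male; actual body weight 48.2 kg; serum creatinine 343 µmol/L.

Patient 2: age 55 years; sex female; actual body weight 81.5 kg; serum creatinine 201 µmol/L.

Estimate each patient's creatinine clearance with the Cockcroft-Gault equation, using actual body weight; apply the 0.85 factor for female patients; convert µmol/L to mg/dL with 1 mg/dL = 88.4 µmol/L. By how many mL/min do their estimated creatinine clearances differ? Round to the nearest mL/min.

21 mL/min

Patient 1: SCr = 343 / 88.4 = 3.88 mg/dL
Patient 1: CrCl = (140 − 54) × 48.2 / (72 × 3.88) = 4145.2 / 279.36 ≈ 14.8 mL/min
Patient 2: SCr = 201 / 88.4 = 2.274 mg/dL
Patient 2: CrCl = (140 − 55) × 81.5 / (72 × 2.274) × 0.85 = 6927.5 / 163.73 × 0.85 ≈ 36.0 mL/min
|14.8 − 36.0| = 21.2 mL/min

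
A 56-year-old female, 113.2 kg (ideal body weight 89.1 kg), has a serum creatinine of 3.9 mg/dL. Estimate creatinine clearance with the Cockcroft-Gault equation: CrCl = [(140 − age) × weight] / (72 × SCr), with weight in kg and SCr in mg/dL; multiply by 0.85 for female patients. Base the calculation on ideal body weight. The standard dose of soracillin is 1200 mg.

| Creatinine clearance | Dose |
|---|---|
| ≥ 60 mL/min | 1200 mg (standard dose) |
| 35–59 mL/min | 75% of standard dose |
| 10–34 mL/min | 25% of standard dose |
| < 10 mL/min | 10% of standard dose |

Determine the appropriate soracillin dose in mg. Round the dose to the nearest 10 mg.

300 mg

CrCl = (140 − 56) × 89.1 / (72 × 3.9) × 0.85 = 7484.4 / 280.80 × 0.85 ≈ 22.7 mL/min
CrCl ≈ 23 mL/min → bracket 10–34 mL/min.
25% of 1200 mg = 300 mg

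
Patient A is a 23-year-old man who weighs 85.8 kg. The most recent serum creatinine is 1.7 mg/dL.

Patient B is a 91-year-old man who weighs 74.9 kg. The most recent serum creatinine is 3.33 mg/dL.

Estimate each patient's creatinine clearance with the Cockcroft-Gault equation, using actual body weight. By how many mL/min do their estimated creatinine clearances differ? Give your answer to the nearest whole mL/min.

Patient A: CrCl = (140 − 23) × 85.8 / (72 × 1.7) = 10038.6 / 122.40 ≈ 82.0 mL/min
Patient B: CrCl = (140 − 91) × 74.9 / (72 × 3.33) = 3670.1 / 239.76 ≈ 15.3 mL/min
|82.0 − 15.3| = 66.7 mL/min

67 mL/min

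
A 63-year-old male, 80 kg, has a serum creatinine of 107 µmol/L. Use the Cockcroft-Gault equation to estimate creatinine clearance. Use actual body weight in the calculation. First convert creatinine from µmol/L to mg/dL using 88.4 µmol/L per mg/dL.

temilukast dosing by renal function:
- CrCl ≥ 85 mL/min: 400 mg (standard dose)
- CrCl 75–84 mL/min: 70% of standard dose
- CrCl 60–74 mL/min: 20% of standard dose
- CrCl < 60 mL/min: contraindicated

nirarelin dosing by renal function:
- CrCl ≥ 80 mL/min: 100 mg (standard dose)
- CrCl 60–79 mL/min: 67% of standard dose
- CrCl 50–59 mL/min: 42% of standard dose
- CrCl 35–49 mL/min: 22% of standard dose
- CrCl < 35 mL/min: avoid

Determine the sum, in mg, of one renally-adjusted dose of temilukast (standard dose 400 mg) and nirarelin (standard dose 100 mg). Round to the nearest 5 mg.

SCr = 107 / 88.4 = 1.21 mg/dL
CrCl = (140 − 63) × 80 / (72 × 1.21) = 6160.0 / 87.12 ≈ 70.7 mL/min
CrCl ≈ 71 mL/min.
temilukast: 60–74 mL/min → 20% of 400 mg = 80 mg.
nirarelin: 60–79 mL/min → 67% of 100 mg = 67 mg.
Total = 80 + 67 = 147 mg.

145 mg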